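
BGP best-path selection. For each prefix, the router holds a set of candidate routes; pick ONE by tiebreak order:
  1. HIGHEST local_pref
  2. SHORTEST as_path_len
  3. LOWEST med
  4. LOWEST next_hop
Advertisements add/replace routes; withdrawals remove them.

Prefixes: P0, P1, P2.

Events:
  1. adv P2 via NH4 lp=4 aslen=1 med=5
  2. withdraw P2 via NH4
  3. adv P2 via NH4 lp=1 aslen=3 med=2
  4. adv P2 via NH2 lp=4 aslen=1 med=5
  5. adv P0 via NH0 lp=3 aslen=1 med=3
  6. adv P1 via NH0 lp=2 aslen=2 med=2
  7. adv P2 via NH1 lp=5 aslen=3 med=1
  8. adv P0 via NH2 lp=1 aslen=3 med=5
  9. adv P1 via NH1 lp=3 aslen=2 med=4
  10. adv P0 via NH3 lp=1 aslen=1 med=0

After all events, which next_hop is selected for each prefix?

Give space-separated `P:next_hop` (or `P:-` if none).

Op 1: best P0=- P1=- P2=NH4
Op 2: best P0=- P1=- P2=-
Op 3: best P0=- P1=- P2=NH4
Op 4: best P0=- P1=- P2=NH2
Op 5: best P0=NH0 P1=- P2=NH2
Op 6: best P0=NH0 P1=NH0 P2=NH2
Op 7: best P0=NH0 P1=NH0 P2=NH1
Op 8: best P0=NH0 P1=NH0 P2=NH1
Op 9: best P0=NH0 P1=NH1 P2=NH1
Op 10: best P0=NH0 P1=NH1 P2=NH1

Answer: P0:NH0 P1:NH1 P2:NH1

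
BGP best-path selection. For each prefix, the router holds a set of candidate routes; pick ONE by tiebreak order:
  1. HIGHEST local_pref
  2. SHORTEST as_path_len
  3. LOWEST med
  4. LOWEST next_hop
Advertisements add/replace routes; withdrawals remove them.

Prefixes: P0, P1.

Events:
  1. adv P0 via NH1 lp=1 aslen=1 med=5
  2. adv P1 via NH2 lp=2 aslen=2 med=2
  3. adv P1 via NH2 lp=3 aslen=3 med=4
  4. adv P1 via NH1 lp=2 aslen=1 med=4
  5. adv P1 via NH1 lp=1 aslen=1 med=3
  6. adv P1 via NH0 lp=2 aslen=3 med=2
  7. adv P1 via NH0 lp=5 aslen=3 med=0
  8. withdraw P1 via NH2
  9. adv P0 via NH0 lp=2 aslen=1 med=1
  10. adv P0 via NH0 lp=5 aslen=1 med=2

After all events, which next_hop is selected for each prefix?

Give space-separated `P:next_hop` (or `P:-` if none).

Op 1: best P0=NH1 P1=-
Op 2: best P0=NH1 P1=NH2
Op 3: best P0=NH1 P1=NH2
Op 4: best P0=NH1 P1=NH2
Op 5: best P0=NH1 P1=NH2
Op 6: best P0=NH1 P1=NH2
Op 7: best P0=NH1 P1=NH0
Op 8: best P0=NH1 P1=NH0
Op 9: best P0=NH0 P1=NH0
Op 10: best P0=NH0 P1=NH0

Answer: P0:NH0 P1:NH0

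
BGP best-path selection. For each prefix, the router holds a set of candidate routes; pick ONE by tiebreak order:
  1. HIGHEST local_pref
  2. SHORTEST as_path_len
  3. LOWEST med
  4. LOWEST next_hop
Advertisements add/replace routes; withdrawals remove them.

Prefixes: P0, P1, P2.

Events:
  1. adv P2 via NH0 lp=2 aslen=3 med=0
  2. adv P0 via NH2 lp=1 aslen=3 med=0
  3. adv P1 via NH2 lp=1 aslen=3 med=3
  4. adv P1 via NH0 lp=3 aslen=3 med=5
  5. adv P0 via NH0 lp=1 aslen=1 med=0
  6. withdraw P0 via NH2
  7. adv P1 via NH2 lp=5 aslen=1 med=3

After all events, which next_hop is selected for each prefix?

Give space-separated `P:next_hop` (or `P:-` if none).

Op 1: best P0=- P1=- P2=NH0
Op 2: best P0=NH2 P1=- P2=NH0
Op 3: best P0=NH2 P1=NH2 P2=NH0
Op 4: best P0=NH2 P1=NH0 P2=NH0
Op 5: best P0=NH0 P1=NH0 P2=NH0
Op 6: best P0=NH0 P1=NH0 P2=NH0
Op 7: best P0=NH0 P1=NH2 P2=NH0

Answer: P0:NH0 P1:NH2 P2:NH0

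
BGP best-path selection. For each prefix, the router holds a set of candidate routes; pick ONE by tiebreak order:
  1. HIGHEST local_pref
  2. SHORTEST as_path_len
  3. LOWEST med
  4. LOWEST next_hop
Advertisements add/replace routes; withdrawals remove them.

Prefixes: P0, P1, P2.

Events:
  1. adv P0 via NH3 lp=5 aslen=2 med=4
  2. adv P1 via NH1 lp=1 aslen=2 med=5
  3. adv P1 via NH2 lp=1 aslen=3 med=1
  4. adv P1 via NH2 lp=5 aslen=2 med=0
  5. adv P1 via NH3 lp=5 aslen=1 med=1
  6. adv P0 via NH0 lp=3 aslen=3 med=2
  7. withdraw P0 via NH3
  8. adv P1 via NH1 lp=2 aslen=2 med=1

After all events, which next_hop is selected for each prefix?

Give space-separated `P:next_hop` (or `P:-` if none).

Op 1: best P0=NH3 P1=- P2=-
Op 2: best P0=NH3 P1=NH1 P2=-
Op 3: best P0=NH3 P1=NH1 P2=-
Op 4: best P0=NH3 P1=NH2 P2=-
Op 5: best P0=NH3 P1=NH3 P2=-
Op 6: best P0=NH3 P1=NH3 P2=-
Op 7: best P0=NH0 P1=NH3 P2=-
Op 8: best P0=NH0 P1=NH3 P2=-

Answer: P0:NH0 P1:NH3 P2:-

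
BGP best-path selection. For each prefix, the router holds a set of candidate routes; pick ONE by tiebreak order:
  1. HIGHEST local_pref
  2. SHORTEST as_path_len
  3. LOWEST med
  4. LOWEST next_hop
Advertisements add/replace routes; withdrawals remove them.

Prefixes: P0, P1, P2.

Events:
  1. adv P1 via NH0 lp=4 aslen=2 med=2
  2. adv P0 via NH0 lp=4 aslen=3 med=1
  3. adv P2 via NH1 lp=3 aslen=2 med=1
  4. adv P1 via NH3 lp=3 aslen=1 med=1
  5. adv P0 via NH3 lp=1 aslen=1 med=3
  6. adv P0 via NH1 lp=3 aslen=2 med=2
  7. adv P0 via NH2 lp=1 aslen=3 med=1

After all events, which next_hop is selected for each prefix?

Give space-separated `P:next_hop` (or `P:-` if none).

Answer: P0:NH0 P1:NH0 P2:NH1

Derivation:
Op 1: best P0=- P1=NH0 P2=-
Op 2: best P0=NH0 P1=NH0 P2=-
Op 3: best P0=NH0 P1=NH0 P2=NH1
Op 4: best P0=NH0 P1=NH0 P2=NH1
Op 5: best P0=NH0 P1=NH0 P2=NH1
Op 6: best P0=NH0 P1=NH0 P2=NH1
Op 7: best P0=NH0 P1=NH0 P2=NH1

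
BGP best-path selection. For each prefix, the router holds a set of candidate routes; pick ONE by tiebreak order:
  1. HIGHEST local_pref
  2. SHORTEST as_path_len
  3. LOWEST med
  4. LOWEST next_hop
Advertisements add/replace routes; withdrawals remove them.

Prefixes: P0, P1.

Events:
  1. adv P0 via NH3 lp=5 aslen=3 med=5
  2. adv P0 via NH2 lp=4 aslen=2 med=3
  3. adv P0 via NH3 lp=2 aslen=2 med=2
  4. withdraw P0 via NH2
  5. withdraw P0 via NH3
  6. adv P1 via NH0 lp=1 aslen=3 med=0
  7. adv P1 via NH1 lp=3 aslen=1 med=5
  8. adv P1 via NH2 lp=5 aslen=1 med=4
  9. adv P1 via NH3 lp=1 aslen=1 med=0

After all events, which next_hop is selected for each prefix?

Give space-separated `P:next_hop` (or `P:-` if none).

Op 1: best P0=NH3 P1=-
Op 2: best P0=NH3 P1=-
Op 3: best P0=NH2 P1=-
Op 4: best P0=NH3 P1=-
Op 5: best P0=- P1=-
Op 6: best P0=- P1=NH0
Op 7: best P0=- P1=NH1
Op 8: best P0=- P1=NH2
Op 9: best P0=- P1=NH2

Answer: P0:- P1:NH2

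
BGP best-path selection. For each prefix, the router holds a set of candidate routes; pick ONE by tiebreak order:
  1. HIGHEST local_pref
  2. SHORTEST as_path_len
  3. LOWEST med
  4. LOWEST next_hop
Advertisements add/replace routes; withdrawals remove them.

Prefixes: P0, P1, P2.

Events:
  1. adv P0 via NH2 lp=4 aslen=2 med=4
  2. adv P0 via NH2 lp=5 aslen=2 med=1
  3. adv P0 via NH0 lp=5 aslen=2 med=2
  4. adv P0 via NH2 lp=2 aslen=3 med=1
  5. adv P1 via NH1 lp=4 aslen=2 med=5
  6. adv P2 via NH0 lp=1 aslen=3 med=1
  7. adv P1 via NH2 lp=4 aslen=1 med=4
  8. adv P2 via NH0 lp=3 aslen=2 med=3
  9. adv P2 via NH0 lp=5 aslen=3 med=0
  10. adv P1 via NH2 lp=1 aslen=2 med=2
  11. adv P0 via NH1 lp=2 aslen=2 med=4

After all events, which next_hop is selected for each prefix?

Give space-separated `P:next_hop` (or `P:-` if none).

Answer: P0:NH0 P1:NH1 P2:NH0

Derivation:
Op 1: best P0=NH2 P1=- P2=-
Op 2: best P0=NH2 P1=- P2=-
Op 3: best P0=NH2 P1=- P2=-
Op 4: best P0=NH0 P1=- P2=-
Op 5: best P0=NH0 P1=NH1 P2=-
Op 6: best P0=NH0 P1=NH1 P2=NH0
Op 7: best P0=NH0 P1=NH2 P2=NH0
Op 8: best P0=NH0 P1=NH2 P2=NH0
Op 9: best P0=NH0 P1=NH2 P2=NH0
Op 10: best P0=NH0 P1=NH1 P2=NH0
Op 11: best P0=NH0 P1=NH1 P2=NH0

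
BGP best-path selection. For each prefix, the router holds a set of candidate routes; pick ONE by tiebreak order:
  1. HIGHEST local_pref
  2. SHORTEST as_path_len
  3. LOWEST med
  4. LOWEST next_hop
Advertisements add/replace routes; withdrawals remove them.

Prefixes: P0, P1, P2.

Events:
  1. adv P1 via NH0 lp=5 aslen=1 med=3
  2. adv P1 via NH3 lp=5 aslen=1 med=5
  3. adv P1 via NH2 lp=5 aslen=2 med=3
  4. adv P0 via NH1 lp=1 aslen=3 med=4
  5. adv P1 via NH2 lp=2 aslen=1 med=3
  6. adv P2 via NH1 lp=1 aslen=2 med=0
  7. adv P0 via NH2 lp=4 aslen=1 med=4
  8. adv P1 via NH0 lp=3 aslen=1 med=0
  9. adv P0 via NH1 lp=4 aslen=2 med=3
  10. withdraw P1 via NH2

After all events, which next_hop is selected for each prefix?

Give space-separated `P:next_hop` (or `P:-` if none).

Op 1: best P0=- P1=NH0 P2=-
Op 2: best P0=- P1=NH0 P2=-
Op 3: best P0=- P1=NH0 P2=-
Op 4: best P0=NH1 P1=NH0 P2=-
Op 5: best P0=NH1 P1=NH0 P2=-
Op 6: best P0=NH1 P1=NH0 P2=NH1
Op 7: best P0=NH2 P1=NH0 P2=NH1
Op 8: best P0=NH2 P1=NH3 P2=NH1
Op 9: best P0=NH2 P1=NH3 P2=NH1
Op 10: best P0=NH2 P1=NH3 P2=NH1

Answer: P0:NH2 P1:NH3 P2:NH1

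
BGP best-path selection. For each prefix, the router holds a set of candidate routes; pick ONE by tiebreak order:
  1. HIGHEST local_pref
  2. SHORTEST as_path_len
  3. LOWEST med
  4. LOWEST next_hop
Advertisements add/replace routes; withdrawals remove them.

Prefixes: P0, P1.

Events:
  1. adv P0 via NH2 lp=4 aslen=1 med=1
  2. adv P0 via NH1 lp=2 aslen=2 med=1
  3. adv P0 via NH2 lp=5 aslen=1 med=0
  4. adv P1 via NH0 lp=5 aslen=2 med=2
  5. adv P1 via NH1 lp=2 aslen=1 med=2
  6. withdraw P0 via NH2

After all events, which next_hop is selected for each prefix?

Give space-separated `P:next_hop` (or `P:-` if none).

Answer: P0:NH1 P1:NH0

Derivation:
Op 1: best P0=NH2 P1=-
Op 2: best P0=NH2 P1=-
Op 3: best P0=NH2 P1=-
Op 4: best P0=NH2 P1=NH0
Op 5: best P0=NH2 P1=NH0
Op 6: best P0=NH1 P1=NH0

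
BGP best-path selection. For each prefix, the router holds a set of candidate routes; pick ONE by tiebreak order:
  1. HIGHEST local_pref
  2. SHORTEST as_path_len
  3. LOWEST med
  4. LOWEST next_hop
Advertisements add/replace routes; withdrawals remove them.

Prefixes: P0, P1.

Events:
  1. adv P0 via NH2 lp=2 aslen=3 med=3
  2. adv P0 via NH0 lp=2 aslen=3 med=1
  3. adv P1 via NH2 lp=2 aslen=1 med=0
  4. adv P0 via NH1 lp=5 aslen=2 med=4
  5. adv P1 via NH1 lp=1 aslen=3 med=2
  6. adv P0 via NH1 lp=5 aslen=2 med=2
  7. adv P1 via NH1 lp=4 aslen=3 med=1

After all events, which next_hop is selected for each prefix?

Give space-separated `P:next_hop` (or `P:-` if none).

Op 1: best P0=NH2 P1=-
Op 2: best P0=NH0 P1=-
Op 3: best P0=NH0 P1=NH2
Op 4: best P0=NH1 P1=NH2
Op 5: best P0=NH1 P1=NH2
Op 6: best P0=NH1 P1=NH2
Op 7: best P0=NH1 P1=NH1

Answer: P0:NH1 P1:NH1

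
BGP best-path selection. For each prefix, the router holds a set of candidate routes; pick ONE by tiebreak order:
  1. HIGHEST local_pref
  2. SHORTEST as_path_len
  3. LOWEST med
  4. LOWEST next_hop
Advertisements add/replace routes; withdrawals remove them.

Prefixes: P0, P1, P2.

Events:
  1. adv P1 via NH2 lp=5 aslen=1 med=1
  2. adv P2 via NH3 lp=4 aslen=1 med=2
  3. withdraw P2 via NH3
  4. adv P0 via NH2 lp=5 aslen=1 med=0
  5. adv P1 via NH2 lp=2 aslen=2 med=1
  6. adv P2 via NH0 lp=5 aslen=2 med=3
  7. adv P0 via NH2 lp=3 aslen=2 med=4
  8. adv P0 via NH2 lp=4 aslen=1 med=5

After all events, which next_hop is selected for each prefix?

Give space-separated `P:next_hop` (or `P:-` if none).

Answer: P0:NH2 P1:NH2 P2:NH0

Derivation:
Op 1: best P0=- P1=NH2 P2=-
Op 2: best P0=- P1=NH2 P2=NH3
Op 3: best P0=- P1=NH2 P2=-
Op 4: best P0=NH2 P1=NH2 P2=-
Op 5: best P0=NH2 P1=NH2 P2=-
Op 6: best P0=NH2 P1=NH2 P2=NH0
Op 7: best P0=NH2 P1=NH2 P2=NH0
Op 8: best P0=NH2 P1=NH2 P2=NH0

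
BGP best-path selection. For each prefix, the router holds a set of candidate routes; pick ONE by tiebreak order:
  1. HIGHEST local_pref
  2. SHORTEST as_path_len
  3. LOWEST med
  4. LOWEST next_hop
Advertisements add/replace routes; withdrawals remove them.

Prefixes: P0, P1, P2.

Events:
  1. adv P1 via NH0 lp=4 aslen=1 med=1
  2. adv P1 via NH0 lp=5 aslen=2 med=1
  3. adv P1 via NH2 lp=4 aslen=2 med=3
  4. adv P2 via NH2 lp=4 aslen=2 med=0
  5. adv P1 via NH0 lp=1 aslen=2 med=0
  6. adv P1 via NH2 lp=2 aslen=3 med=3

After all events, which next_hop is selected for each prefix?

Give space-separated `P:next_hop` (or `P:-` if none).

Op 1: best P0=- P1=NH0 P2=-
Op 2: best P0=- P1=NH0 P2=-
Op 3: best P0=- P1=NH0 P2=-
Op 4: best P0=- P1=NH0 P2=NH2
Op 5: best P0=- P1=NH2 P2=NH2
Op 6: best P0=- P1=NH2 P2=NH2

Answer: P0:- P1:NH2 P2:NH2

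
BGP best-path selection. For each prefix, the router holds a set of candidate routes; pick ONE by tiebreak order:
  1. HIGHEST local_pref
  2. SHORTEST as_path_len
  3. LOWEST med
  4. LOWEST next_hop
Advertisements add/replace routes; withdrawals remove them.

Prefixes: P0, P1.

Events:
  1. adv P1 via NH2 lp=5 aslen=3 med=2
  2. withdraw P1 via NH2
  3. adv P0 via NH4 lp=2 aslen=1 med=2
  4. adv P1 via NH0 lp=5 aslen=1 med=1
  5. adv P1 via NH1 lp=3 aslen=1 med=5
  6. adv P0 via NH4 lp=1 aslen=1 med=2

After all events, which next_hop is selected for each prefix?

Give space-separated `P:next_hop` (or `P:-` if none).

Op 1: best P0=- P1=NH2
Op 2: best P0=- P1=-
Op 3: best P0=NH4 P1=-
Op 4: best P0=NH4 P1=NH0
Op 5: best P0=NH4 P1=NH0
Op 6: best P0=NH4 P1=NH0

Answer: P0:NH4 P1:NH0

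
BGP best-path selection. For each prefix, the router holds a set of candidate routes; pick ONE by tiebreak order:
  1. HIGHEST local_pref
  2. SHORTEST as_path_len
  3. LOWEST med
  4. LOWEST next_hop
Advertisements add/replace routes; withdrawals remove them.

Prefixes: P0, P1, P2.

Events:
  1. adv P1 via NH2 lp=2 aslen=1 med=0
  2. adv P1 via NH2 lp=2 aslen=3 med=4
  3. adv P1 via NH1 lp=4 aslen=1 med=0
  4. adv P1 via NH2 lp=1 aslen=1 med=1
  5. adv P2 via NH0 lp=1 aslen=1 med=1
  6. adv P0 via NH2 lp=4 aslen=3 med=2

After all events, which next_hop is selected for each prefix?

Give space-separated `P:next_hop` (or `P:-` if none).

Answer: P0:NH2 P1:NH1 P2:NH0

Derivation:
Op 1: best P0=- P1=NH2 P2=-
Op 2: best P0=- P1=NH2 P2=-
Op 3: best P0=- P1=NH1 P2=-
Op 4: best P0=- P1=NH1 P2=-
Op 5: best P0=- P1=NH1 P2=NH0
Op 6: best P0=NH2 P1=NH1 P2=NH0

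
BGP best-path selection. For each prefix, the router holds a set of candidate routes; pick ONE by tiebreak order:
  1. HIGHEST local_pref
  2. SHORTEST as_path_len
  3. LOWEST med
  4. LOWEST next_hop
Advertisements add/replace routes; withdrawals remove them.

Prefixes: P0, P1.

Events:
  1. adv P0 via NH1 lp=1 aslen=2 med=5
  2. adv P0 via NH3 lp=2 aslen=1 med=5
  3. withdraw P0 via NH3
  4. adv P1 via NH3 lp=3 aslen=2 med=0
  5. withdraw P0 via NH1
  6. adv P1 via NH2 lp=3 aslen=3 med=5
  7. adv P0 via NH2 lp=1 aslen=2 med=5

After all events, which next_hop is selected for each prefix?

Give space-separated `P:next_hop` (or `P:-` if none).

Op 1: best P0=NH1 P1=-
Op 2: best P0=NH3 P1=-
Op 3: best P0=NH1 P1=-
Op 4: best P0=NH1 P1=NH3
Op 5: best P0=- P1=NH3
Op 6: best P0=- P1=NH3
Op 7: best P0=NH2 P1=NH3

Answer: P0:NH2 P1:NH3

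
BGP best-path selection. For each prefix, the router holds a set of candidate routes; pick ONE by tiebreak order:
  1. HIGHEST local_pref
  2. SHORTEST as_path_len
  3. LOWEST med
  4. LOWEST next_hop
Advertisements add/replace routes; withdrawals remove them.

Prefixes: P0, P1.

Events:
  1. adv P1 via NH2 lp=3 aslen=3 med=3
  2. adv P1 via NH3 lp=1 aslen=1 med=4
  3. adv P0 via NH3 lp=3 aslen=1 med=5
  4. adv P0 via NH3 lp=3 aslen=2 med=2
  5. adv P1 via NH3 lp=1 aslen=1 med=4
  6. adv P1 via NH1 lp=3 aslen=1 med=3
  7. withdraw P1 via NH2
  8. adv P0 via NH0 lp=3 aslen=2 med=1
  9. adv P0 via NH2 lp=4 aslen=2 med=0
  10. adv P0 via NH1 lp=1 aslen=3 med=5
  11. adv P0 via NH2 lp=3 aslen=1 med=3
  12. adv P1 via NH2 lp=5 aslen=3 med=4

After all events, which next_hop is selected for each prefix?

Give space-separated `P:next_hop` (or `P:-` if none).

Op 1: best P0=- P1=NH2
Op 2: best P0=- P1=NH2
Op 3: best P0=NH3 P1=NH2
Op 4: best P0=NH3 P1=NH2
Op 5: best P0=NH3 P1=NH2
Op 6: best P0=NH3 P1=NH1
Op 7: best P0=NH3 P1=NH1
Op 8: best P0=NH0 P1=NH1
Op 9: best P0=NH2 P1=NH1
Op 10: best P0=NH2 P1=NH1
Op 11: best P0=NH2 P1=NH1
Op 12: best P0=NH2 P1=NH2

Answer: P0:NH2 P1:NH2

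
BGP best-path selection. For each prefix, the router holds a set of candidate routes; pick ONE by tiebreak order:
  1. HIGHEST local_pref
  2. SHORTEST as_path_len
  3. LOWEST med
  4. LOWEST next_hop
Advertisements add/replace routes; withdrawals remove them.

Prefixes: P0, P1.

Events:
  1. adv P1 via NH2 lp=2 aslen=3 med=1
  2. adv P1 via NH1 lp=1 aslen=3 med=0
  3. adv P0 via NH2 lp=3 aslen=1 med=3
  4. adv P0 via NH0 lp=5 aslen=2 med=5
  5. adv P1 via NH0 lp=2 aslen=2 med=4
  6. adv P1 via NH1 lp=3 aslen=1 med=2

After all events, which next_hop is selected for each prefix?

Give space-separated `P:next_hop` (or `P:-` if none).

Op 1: best P0=- P1=NH2
Op 2: best P0=- P1=NH2
Op 3: best P0=NH2 P1=NH2
Op 4: best P0=NH0 P1=NH2
Op 5: best P0=NH0 P1=NH0
Op 6: best P0=NH0 P1=NH1

Answer: P0:NH0 P1:NH1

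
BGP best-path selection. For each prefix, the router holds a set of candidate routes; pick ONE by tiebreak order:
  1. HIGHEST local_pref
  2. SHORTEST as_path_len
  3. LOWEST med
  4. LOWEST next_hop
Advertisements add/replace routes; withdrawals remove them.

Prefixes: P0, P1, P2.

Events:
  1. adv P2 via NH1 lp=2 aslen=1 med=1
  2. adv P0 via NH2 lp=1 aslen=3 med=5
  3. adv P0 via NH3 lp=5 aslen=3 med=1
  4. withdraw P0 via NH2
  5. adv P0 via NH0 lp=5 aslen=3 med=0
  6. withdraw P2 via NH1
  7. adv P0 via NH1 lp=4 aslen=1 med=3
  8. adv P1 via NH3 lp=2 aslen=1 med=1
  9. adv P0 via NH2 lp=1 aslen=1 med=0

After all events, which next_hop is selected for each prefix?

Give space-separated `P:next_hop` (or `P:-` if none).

Answer: P0:NH0 P1:NH3 P2:-

Derivation:
Op 1: best P0=- P1=- P2=NH1
Op 2: best P0=NH2 P1=- P2=NH1
Op 3: best P0=NH3 P1=- P2=NH1
Op 4: best P0=NH3 P1=- P2=NH1
Op 5: best P0=NH0 P1=- P2=NH1
Op 6: best P0=NH0 P1=- P2=-
Op 7: best P0=NH0 P1=- P2=-
Op 8: best P0=NH0 P1=NH3 P2=-
Op 9: best P0=NH0 P1=NH3 P2=-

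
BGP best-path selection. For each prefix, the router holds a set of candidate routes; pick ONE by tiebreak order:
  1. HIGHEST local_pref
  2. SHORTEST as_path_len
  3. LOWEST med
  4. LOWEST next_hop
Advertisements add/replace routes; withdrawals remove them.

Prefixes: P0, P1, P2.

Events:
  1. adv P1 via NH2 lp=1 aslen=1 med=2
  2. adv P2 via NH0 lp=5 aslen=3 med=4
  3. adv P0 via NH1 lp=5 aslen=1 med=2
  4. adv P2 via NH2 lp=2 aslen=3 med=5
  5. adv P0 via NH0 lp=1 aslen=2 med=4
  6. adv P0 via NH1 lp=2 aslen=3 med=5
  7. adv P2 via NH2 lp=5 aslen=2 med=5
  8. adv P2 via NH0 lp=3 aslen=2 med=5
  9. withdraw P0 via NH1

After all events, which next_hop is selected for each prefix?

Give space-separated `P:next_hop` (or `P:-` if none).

Answer: P0:NH0 P1:NH2 P2:NH2

Derivation:
Op 1: best P0=- P1=NH2 P2=-
Op 2: best P0=- P1=NH2 P2=NH0
Op 3: best P0=NH1 P1=NH2 P2=NH0
Op 4: best P0=NH1 P1=NH2 P2=NH0
Op 5: best P0=NH1 P1=NH2 P2=NH0
Op 6: best P0=NH1 P1=NH2 P2=NH0
Op 7: best P0=NH1 P1=NH2 P2=NH2
Op 8: best P0=NH1 P1=NH2 P2=NH2
Op 9: best P0=NH0 P1=NH2 P2=NH2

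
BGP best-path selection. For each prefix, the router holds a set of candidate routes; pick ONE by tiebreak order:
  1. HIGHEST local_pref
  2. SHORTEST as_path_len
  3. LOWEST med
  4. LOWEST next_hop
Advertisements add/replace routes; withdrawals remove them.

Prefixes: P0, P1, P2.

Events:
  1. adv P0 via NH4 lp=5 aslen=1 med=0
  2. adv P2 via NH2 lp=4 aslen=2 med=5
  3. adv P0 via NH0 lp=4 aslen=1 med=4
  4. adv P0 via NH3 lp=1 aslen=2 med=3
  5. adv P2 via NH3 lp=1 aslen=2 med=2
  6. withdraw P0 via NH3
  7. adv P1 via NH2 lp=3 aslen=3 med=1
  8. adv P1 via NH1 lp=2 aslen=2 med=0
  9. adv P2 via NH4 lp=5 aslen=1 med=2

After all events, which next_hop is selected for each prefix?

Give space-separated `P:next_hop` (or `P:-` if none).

Answer: P0:NH4 P1:NH2 P2:NH4

Derivation:
Op 1: best P0=NH4 P1=- P2=-
Op 2: best P0=NH4 P1=- P2=NH2
Op 3: best P0=NH4 P1=- P2=NH2
Op 4: best P0=NH4 P1=- P2=NH2
Op 5: best P0=NH4 P1=- P2=NH2
Op 6: best P0=NH4 P1=- P2=NH2
Op 7: best P0=NH4 P1=NH2 P2=NH2
Op 8: best P0=NH4 P1=NH2 P2=NH2
Op 9: best P0=NH4 P1=NH2 P2=NH4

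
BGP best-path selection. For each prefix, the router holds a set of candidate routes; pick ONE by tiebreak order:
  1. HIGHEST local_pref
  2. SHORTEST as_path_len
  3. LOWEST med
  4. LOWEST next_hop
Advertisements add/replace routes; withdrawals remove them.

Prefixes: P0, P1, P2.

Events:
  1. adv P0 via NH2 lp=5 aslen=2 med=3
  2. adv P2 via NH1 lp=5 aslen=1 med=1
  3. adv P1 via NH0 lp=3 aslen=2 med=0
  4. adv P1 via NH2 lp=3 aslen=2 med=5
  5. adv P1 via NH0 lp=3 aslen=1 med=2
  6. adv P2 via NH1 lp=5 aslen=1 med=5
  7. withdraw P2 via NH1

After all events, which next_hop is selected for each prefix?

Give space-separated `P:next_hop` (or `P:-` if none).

Op 1: best P0=NH2 P1=- P2=-
Op 2: best P0=NH2 P1=- P2=NH1
Op 3: best P0=NH2 P1=NH0 P2=NH1
Op 4: best P0=NH2 P1=NH0 P2=NH1
Op 5: best P0=NH2 P1=NH0 P2=NH1
Op 6: best P0=NH2 P1=NH0 P2=NH1
Op 7: best P0=NH2 P1=NH0 P2=-

Answer: P0:NH2 P1:NH0 P2:-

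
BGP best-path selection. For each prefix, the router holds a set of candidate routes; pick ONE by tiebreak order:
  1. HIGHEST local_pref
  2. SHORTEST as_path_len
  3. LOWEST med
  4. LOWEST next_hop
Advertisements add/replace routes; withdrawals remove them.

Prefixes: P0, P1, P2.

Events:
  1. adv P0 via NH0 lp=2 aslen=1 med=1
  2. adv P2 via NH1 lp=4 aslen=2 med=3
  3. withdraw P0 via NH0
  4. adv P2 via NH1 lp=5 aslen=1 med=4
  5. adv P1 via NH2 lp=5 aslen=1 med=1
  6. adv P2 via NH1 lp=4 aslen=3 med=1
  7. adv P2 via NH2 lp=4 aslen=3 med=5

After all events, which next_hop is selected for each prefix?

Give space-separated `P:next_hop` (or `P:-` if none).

Answer: P0:- P1:NH2 P2:NH1

Derivation:
Op 1: best P0=NH0 P1=- P2=-
Op 2: best P0=NH0 P1=- P2=NH1
Op 3: best P0=- P1=- P2=NH1
Op 4: best P0=- P1=- P2=NH1
Op 5: best P0=- P1=NH2 P2=NH1
Op 6: best P0=- P1=NH2 P2=NH1
Op 7: best P0=- P1=NH2 P2=NH1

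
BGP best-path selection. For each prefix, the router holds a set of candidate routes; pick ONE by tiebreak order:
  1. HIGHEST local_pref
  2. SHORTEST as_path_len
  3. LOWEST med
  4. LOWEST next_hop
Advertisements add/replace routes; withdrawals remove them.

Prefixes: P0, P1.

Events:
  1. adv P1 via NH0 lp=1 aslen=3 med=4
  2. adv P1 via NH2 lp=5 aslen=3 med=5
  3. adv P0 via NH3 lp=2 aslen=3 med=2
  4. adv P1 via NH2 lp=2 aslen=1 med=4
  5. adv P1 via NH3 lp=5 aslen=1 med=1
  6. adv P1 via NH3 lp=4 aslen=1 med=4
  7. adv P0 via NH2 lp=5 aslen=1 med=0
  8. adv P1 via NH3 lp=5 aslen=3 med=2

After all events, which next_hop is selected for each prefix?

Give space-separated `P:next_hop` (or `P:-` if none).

Op 1: best P0=- P1=NH0
Op 2: best P0=- P1=NH2
Op 3: best P0=NH3 P1=NH2
Op 4: best P0=NH3 P1=NH2
Op 5: best P0=NH3 P1=NH3
Op 6: best P0=NH3 P1=NH3
Op 7: best P0=NH2 P1=NH3
Op 8: best P0=NH2 P1=NH3

Answer: P0:NH2 P1:NH3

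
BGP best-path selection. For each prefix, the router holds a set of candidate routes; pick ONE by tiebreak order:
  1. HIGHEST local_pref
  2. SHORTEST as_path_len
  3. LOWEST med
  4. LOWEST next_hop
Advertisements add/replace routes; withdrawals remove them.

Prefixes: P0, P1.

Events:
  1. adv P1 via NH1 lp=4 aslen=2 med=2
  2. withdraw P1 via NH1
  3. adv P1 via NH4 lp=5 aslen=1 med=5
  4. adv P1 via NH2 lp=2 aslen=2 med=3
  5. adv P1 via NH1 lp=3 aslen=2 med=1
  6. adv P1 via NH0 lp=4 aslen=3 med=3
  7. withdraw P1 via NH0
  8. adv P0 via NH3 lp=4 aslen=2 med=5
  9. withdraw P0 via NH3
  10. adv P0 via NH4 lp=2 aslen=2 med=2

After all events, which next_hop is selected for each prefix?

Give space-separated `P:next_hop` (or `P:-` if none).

Op 1: best P0=- P1=NH1
Op 2: best P0=- P1=-
Op 3: best P0=- P1=NH4
Op 4: best P0=- P1=NH4
Op 5: best P0=- P1=NH4
Op 6: best P0=- P1=NH4
Op 7: best P0=- P1=NH4
Op 8: best P0=NH3 P1=NH4
Op 9: best P0=- P1=NH4
Op 10: best P0=NH4 P1=NH4

Answer: P0:NH4 P1:NH4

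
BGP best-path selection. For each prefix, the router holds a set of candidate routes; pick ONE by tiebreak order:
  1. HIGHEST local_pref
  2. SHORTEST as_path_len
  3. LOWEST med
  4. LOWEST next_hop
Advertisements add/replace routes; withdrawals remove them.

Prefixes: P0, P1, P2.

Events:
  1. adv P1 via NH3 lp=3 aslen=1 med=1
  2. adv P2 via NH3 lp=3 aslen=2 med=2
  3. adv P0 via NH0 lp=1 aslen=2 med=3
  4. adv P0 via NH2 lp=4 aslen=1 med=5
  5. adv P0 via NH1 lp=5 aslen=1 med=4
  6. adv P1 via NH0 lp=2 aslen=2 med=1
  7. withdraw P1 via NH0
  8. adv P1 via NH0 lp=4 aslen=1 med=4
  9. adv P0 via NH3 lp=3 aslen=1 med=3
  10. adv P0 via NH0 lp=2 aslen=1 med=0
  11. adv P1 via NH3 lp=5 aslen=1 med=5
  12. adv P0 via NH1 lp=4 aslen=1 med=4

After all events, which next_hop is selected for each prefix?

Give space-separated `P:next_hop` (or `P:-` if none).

Op 1: best P0=- P1=NH3 P2=-
Op 2: best P0=- P1=NH3 P2=NH3
Op 3: best P0=NH0 P1=NH3 P2=NH3
Op 4: best P0=NH2 P1=NH3 P2=NH3
Op 5: best P0=NH1 P1=NH3 P2=NH3
Op 6: best P0=NH1 P1=NH3 P2=NH3
Op 7: best P0=NH1 P1=NH3 P2=NH3
Op 8: best P0=NH1 P1=NH0 P2=NH3
Op 9: best P0=NH1 P1=NH0 P2=NH3
Op 10: best P0=NH1 P1=NH0 P2=NH3
Op 11: best P0=NH1 P1=NH3 P2=NH3
Op 12: best P0=NH1 P1=NH3 P2=NH3

Answer: P0:NH1 P1:NH3 P2:NH3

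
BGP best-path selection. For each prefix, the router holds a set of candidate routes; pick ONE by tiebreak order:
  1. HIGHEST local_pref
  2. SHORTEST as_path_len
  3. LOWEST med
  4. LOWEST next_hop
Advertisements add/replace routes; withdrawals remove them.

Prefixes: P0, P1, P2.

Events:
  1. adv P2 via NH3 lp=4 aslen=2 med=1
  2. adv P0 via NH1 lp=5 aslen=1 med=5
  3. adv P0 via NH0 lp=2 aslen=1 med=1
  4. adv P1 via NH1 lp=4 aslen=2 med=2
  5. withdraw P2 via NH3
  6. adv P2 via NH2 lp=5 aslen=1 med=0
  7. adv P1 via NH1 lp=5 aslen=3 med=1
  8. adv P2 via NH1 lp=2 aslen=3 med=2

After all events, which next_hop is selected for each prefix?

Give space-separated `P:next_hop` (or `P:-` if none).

Op 1: best P0=- P1=- P2=NH3
Op 2: best P0=NH1 P1=- P2=NH3
Op 3: best P0=NH1 P1=- P2=NH3
Op 4: best P0=NH1 P1=NH1 P2=NH3
Op 5: best P0=NH1 P1=NH1 P2=-
Op 6: best P0=NH1 P1=NH1 P2=NH2
Op 7: best P0=NH1 P1=NH1 P2=NH2
Op 8: best P0=NH1 P1=NH1 P2=NH2

Answer: P0:NH1 P1:NH1 P2:NH2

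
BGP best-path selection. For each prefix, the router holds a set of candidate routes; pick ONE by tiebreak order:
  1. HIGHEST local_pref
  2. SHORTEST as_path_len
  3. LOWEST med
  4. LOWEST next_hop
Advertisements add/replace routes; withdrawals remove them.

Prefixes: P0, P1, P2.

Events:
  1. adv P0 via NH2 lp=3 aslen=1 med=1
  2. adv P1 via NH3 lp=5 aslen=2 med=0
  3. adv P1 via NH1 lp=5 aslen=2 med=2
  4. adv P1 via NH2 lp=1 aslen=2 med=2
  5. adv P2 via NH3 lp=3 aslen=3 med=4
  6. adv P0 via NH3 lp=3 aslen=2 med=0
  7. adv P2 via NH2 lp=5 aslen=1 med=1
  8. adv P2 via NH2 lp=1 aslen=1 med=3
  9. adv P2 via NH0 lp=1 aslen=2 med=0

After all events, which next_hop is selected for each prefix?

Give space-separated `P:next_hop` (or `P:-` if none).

Op 1: best P0=NH2 P1=- P2=-
Op 2: best P0=NH2 P1=NH3 P2=-
Op 3: best P0=NH2 P1=NH3 P2=-
Op 4: best P0=NH2 P1=NH3 P2=-
Op 5: best P0=NH2 P1=NH3 P2=NH3
Op 6: best P0=NH2 P1=NH3 P2=NH3
Op 7: best P0=NH2 P1=NH3 P2=NH2
Op 8: best P0=NH2 P1=NH3 P2=NH3
Op 9: best P0=NH2 P1=NH3 P2=NH3

Answer: P0:NH2 P1:NH3 P2:NH3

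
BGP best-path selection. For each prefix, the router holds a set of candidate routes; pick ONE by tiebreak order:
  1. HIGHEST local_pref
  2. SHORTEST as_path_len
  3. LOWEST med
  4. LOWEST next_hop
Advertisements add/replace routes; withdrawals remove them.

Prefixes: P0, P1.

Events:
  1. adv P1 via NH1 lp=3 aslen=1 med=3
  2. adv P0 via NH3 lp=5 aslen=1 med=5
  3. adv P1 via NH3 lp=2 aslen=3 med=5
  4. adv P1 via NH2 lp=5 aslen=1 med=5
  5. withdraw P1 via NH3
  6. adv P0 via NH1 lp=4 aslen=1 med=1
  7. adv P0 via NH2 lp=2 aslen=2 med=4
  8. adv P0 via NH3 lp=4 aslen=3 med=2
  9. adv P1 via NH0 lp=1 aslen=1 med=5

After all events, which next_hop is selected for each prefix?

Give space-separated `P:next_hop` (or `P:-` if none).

Answer: P0:NH1 P1:NH2

Derivation:
Op 1: best P0=- P1=NH1
Op 2: best P0=NH3 P1=NH1
Op 3: best P0=NH3 P1=NH1
Op 4: best P0=NH3 P1=NH2
Op 5: best P0=NH3 P1=NH2
Op 6: best P0=NH3 P1=NH2
Op 7: best P0=NH3 P1=NH2
Op 8: best P0=NH1 P1=NH2
Op 9: best P0=NH1 P1=NH2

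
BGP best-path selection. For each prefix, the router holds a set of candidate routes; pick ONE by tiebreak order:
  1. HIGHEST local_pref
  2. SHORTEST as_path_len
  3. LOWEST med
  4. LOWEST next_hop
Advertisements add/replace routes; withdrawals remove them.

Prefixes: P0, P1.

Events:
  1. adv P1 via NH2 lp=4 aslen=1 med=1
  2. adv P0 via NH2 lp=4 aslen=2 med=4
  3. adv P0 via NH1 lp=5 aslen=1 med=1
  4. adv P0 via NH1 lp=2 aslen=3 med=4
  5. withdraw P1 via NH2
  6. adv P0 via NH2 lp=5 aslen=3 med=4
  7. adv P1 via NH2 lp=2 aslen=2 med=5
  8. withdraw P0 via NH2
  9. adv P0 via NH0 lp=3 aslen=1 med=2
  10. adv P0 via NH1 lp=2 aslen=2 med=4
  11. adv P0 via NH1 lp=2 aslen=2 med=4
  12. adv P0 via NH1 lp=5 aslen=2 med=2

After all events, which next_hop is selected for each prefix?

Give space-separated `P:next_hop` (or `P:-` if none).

Answer: P0:NH1 P1:NH2

Derivation:
Op 1: best P0=- P1=NH2
Op 2: best P0=NH2 P1=NH2
Op 3: best P0=NH1 P1=NH2
Op 4: best P0=NH2 P1=NH2
Op 5: best P0=NH2 P1=-
Op 6: best P0=NH2 P1=-
Op 7: best P0=NH2 P1=NH2
Op 8: best P0=NH1 P1=NH2
Op 9: best P0=NH0 P1=NH2
Op 10: best P0=NH0 P1=NH2
Op 11: best P0=NH0 P1=NH2
Op 12: best P0=NH1 P1=NH2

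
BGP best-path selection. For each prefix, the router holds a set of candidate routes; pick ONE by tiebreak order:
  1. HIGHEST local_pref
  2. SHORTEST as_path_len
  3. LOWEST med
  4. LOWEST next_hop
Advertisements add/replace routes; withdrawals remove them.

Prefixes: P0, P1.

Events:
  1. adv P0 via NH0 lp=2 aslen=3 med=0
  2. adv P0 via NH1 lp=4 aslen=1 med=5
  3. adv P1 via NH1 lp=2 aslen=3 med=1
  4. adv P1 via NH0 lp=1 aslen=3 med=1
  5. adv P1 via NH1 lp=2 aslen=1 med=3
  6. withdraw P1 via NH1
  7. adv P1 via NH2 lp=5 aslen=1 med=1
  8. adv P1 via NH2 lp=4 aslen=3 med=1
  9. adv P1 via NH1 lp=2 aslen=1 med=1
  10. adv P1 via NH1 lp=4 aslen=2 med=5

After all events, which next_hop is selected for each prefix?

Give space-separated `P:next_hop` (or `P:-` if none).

Answer: P0:NH1 P1:NH1

Derivation:
Op 1: best P0=NH0 P1=-
Op 2: best P0=NH1 P1=-
Op 3: best P0=NH1 P1=NH1
Op 4: best P0=NH1 P1=NH1
Op 5: best P0=NH1 P1=NH1
Op 6: best P0=NH1 P1=NH0
Op 7: best P0=NH1 P1=NH2
Op 8: best P0=NH1 P1=NH2
Op 9: best P0=NH1 P1=NH2
Op 10: best P0=NH1 P1=NH1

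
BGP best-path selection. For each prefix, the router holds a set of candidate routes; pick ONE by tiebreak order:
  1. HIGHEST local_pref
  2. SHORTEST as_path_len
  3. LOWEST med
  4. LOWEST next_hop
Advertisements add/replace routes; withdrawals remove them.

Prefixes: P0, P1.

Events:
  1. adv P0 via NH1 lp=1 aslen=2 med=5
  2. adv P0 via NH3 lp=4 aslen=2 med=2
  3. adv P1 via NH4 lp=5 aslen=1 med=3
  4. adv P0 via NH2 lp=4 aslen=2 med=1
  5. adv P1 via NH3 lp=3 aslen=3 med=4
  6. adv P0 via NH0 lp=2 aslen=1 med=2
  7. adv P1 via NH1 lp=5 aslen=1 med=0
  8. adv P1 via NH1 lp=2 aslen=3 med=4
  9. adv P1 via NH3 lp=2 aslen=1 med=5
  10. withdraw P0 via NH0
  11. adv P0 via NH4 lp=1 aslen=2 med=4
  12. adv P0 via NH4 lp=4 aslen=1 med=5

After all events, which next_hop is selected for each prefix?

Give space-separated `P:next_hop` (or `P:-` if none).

Op 1: best P0=NH1 P1=-
Op 2: best P0=NH3 P1=-
Op 3: best P0=NH3 P1=NH4
Op 4: best P0=NH2 P1=NH4
Op 5: best P0=NH2 P1=NH4
Op 6: best P0=NH2 P1=NH4
Op 7: best P0=NH2 P1=NH1
Op 8: best P0=NH2 P1=NH4
Op 9: best P0=NH2 P1=NH4
Op 10: best P0=NH2 P1=NH4
Op 11: best P0=NH2 P1=NH4
Op 12: best P0=NH4 P1=NH4

Answer: P0:NH4 P1:NH4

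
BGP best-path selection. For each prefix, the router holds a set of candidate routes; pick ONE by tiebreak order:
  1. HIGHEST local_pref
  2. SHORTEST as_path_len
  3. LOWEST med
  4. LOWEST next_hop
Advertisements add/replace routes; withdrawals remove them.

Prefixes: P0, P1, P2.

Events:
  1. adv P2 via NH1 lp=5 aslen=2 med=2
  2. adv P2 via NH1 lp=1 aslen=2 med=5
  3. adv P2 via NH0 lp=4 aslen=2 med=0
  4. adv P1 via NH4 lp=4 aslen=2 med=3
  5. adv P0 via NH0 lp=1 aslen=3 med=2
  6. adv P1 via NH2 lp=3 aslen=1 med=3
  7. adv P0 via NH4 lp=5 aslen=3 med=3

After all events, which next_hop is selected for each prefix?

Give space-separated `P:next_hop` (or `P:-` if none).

Answer: P0:NH4 P1:NH4 P2:NH0

Derivation:
Op 1: best P0=- P1=- P2=NH1
Op 2: best P0=- P1=- P2=NH1
Op 3: best P0=- P1=- P2=NH0
Op 4: best P0=- P1=NH4 P2=NH0
Op 5: best P0=NH0 P1=NH4 P2=NH0
Op 6: best P0=NH0 P1=NH4 P2=NH0
Op 7: best P0=NH4 P1=NH4 P2=NH0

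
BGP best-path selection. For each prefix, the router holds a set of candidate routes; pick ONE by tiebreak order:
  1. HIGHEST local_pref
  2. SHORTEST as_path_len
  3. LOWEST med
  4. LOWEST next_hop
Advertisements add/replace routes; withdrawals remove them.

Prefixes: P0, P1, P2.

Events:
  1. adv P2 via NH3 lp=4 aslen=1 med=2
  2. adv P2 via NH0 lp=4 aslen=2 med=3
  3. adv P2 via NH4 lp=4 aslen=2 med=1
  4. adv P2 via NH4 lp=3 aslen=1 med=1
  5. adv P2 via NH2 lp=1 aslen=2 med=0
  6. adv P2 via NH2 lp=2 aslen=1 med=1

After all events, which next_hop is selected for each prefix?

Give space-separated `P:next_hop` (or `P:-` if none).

Answer: P0:- P1:- P2:NH3

Derivation:
Op 1: best P0=- P1=- P2=NH3
Op 2: best P0=- P1=- P2=NH3
Op 3: best P0=- P1=- P2=NH3
Op 4: best P0=- P1=- P2=NH3
Op 5: best P0=- P1=- P2=NH3
Op 6: best P0=- P1=- P2=NH3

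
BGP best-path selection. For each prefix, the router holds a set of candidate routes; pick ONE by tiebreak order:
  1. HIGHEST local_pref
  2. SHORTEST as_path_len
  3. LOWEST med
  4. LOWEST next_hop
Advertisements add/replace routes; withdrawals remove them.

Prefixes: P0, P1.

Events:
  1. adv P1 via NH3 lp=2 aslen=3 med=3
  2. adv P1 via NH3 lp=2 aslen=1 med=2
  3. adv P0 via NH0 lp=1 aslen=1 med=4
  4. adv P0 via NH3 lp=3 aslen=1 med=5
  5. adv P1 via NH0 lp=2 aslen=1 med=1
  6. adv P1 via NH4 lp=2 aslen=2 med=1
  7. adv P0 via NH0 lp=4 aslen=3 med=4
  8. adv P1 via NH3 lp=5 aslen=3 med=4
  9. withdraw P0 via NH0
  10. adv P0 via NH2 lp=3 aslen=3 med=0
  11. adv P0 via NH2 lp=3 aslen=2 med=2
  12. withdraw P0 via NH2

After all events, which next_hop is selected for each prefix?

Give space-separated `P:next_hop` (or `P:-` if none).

Op 1: best P0=- P1=NH3
Op 2: best P0=- P1=NH3
Op 3: best P0=NH0 P1=NH3
Op 4: best P0=NH3 P1=NH3
Op 5: best P0=NH3 P1=NH0
Op 6: best P0=NH3 P1=NH0
Op 7: best P0=NH0 P1=NH0
Op 8: best P0=NH0 P1=NH3
Op 9: best P0=NH3 P1=NH3
Op 10: best P0=NH3 P1=NH3
Op 11: best P0=NH3 P1=NH3
Op 12: best P0=NH3 P1=NH3

Answer: P0:NH3 P1:NH3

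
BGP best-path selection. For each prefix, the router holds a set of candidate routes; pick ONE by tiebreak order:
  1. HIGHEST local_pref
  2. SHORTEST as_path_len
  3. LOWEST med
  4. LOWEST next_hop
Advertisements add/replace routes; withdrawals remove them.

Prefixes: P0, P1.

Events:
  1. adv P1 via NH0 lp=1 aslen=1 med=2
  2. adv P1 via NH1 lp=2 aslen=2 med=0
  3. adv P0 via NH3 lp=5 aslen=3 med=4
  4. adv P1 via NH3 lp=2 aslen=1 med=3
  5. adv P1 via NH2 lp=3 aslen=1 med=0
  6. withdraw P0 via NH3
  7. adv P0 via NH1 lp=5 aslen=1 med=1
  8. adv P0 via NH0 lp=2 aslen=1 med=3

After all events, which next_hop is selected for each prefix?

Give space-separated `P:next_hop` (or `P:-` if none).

Op 1: best P0=- P1=NH0
Op 2: best P0=- P1=NH1
Op 3: best P0=NH3 P1=NH1
Op 4: best P0=NH3 P1=NH3
Op 5: best P0=NH3 P1=NH2
Op 6: best P0=- P1=NH2
Op 7: best P0=NH1 P1=NH2
Op 8: best P0=NH1 P1=NH2

Answer: P0:NH1 P1:NH2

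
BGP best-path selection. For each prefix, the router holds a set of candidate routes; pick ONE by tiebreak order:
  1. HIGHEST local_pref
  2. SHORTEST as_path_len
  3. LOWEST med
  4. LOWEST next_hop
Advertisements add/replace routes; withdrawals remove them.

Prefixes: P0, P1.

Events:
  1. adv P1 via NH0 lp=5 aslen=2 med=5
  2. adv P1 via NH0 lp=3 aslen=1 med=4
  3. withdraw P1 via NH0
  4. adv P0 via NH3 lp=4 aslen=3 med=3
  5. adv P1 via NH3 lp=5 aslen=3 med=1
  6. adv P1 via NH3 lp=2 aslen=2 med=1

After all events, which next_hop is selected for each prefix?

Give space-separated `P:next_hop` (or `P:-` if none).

Op 1: best P0=- P1=NH0
Op 2: best P0=- P1=NH0
Op 3: best P0=- P1=-
Op 4: best P0=NH3 P1=-
Op 5: best P0=NH3 P1=NH3
Op 6: best P0=NH3 P1=NH3

Answer: P0:NH3 P1:NH3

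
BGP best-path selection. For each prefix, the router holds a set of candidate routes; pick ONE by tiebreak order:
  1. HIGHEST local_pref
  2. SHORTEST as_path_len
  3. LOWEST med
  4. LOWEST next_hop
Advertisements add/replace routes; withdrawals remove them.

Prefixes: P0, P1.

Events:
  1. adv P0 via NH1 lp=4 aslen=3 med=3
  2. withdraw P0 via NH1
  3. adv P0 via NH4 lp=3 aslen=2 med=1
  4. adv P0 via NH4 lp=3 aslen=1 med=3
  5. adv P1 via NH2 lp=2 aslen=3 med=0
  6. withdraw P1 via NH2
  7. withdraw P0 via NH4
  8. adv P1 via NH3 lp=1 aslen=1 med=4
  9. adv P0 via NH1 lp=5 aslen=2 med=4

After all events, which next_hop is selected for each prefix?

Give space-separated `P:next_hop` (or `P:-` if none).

Answer: P0:NH1 P1:NH3

Derivation:
Op 1: best P0=NH1 P1=-
Op 2: best P0=- P1=-
Op 3: best P0=NH4 P1=-
Op 4: best P0=NH4 P1=-
Op 5: best P0=NH4 P1=NH2
Op 6: best P0=NH4 P1=-
Op 7: best P0=- P1=-
Op 8: best P0=- P1=NH3
Op 9: best P0=NH1 P1=NH3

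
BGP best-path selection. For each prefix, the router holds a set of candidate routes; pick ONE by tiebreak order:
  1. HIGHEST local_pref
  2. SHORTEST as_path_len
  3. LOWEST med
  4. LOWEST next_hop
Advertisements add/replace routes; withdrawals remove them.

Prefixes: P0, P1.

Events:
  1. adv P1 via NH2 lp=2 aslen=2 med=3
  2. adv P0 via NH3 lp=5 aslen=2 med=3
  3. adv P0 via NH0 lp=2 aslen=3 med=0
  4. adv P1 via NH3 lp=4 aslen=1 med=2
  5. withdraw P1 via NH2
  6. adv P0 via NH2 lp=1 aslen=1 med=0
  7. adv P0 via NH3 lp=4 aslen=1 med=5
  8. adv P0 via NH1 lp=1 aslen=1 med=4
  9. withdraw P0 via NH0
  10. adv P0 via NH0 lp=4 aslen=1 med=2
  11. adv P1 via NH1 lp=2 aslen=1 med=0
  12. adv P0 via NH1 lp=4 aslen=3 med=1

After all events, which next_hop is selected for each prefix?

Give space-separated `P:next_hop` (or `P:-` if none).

Op 1: best P0=- P1=NH2
Op 2: best P0=NH3 P1=NH2
Op 3: best P0=NH3 P1=NH2
Op 4: best P0=NH3 P1=NH3
Op 5: best P0=NH3 P1=NH3
Op 6: best P0=NH3 P1=NH3
Op 7: best P0=NH3 P1=NH3
Op 8: best P0=NH3 P1=NH3
Op 9: best P0=NH3 P1=NH3
Op 10: best P0=NH0 P1=NH3
Op 11: best P0=NH0 P1=NH3
Op 12: best P0=NH0 P1=NH3

Answer: P0:NH0 P1:NH3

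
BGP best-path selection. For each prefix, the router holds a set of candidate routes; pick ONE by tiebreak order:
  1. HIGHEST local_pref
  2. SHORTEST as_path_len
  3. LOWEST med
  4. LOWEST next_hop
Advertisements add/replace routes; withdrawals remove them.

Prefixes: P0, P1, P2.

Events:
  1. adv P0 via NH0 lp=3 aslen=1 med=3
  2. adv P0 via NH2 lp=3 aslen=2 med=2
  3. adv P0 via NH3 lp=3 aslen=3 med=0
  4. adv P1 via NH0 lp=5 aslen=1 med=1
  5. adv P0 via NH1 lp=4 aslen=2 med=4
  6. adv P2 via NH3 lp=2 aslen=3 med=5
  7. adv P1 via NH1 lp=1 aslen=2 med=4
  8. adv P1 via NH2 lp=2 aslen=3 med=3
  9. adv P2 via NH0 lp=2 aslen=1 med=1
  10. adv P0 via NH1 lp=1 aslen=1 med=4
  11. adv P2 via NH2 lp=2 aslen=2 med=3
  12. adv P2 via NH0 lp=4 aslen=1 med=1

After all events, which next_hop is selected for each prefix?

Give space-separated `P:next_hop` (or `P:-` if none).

Answer: P0:NH0 P1:NH0 P2:NH0

Derivation:
Op 1: best P0=NH0 P1=- P2=-
Op 2: best P0=NH0 P1=- P2=-
Op 3: best P0=NH0 P1=- P2=-
Op 4: best P0=NH0 P1=NH0 P2=-
Op 5: best P0=NH1 P1=NH0 P2=-
Op 6: best P0=NH1 P1=NH0 P2=NH3
Op 7: best P0=NH1 P1=NH0 P2=NH3
Op 8: best P0=NH1 P1=NH0 P2=NH3
Op 9: best P0=NH1 P1=NH0 P2=NH0
Op 10: best P0=NH0 P1=NH0 P2=NH0
Op 11: best P0=NH0 P1=NH0 P2=NH0
Op 12: best P0=NH0 P1=NH0 P2=NH0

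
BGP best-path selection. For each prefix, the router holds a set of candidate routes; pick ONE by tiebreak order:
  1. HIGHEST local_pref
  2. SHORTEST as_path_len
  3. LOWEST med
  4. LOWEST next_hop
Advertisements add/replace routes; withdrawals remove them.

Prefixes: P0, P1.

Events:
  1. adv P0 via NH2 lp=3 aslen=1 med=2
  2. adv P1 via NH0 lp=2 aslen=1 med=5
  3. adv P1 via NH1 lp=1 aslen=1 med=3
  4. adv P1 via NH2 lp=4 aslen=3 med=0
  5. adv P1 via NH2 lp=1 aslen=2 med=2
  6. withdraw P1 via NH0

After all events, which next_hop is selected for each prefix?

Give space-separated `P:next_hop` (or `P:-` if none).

Op 1: best P0=NH2 P1=-
Op 2: best P0=NH2 P1=NH0
Op 3: best P0=NH2 P1=NH0
Op 4: best P0=NH2 P1=NH2
Op 5: best P0=NH2 P1=NH0
Op 6: best P0=NH2 P1=NH1

Answer: P0:NH2 P1:NH1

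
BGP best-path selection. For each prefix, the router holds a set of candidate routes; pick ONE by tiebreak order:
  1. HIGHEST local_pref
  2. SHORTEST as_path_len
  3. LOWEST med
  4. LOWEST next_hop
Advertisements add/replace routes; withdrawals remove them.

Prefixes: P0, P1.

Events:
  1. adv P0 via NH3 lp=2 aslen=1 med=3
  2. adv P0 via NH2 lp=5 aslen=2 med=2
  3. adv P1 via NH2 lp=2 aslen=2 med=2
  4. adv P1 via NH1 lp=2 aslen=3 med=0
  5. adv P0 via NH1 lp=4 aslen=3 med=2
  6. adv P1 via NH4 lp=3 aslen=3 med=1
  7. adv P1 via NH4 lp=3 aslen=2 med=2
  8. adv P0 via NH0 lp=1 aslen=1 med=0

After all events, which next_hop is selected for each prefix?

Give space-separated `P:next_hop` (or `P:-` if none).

Op 1: best P0=NH3 P1=-
Op 2: best P0=NH2 P1=-
Op 3: best P0=NH2 P1=NH2
Op 4: best P0=NH2 P1=NH2
Op 5: best P0=NH2 P1=NH2
Op 6: best P0=NH2 P1=NH4
Op 7: best P0=NH2 P1=NH4
Op 8: best P0=NH2 P1=NH4

Answer: P0:NH2 P1:NH4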